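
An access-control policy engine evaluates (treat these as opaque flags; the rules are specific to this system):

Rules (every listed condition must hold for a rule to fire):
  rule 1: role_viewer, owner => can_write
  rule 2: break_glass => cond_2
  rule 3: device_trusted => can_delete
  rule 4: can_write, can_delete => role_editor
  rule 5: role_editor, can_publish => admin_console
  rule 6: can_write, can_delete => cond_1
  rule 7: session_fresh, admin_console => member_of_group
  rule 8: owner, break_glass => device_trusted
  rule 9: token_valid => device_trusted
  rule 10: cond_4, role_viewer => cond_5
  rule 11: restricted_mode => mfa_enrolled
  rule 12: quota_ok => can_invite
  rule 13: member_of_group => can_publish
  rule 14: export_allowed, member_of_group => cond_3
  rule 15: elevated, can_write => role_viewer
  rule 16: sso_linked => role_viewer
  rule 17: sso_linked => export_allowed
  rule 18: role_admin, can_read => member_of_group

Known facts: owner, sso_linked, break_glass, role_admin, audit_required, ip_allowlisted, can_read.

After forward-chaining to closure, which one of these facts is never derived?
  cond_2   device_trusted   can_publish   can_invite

Round 1 — rule 2, rule 8, rule 16, rule 17, rule 18, derive cond_2, device_trusted, role_viewer, export_allowed, member_of_group.
Round 2 — rule 1, rule 3, rule 13, rule 14, derive can_write, can_delete, can_publish, cond_3.
Round 3 — rule 4, rule 6, derive role_editor, cond_1.
Round 4 — rule 5, derive admin_console.
Derived: can_publish (round 2), cond_2 (round 1), device_trusted (round 1). can_invite never appears in any round.

can_invite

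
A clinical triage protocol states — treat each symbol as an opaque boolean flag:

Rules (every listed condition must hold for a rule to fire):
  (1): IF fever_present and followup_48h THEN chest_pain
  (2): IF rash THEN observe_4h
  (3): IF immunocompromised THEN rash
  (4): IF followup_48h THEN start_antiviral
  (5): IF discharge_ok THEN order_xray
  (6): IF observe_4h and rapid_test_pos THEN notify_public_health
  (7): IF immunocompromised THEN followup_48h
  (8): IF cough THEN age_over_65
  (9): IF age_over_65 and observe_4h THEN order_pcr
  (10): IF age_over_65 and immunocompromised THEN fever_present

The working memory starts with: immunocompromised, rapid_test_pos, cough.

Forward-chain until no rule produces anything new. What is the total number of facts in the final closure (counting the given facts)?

12

Round 1: (3) [IF immunocompromised THEN rash]; (7) [IF immunocompromised THEN followup_48h]; (8) [IF cough THEN age_over_65]. New: rash, followup_48h, age_over_65.
Round 2: (2) [IF rash THEN observe_4h]; (4) [IF followup_48h THEN start_antiviral]; (10) [IF age_over_65 and immunocompromised THEN fever_present]. New: observe_4h, start_antiviral, fever_present.
Round 3: (1) [IF fever_present and followup_48h THEN chest_pain]; (6) [IF observe_4h and rapid_test_pos THEN notify_public_health]; (9) [IF age_over_65 and observe_4h THEN order_pcr]. New: chest_pain, notify_public_health, order_pcr.
Closure: {age_over_65, chest_pain, cough, fever_present, followup_48h, immunocompromised, notify_public_health, observe_4h, order_pcr, rapid_test_pos, rash, start_antiviral} — 12 facts.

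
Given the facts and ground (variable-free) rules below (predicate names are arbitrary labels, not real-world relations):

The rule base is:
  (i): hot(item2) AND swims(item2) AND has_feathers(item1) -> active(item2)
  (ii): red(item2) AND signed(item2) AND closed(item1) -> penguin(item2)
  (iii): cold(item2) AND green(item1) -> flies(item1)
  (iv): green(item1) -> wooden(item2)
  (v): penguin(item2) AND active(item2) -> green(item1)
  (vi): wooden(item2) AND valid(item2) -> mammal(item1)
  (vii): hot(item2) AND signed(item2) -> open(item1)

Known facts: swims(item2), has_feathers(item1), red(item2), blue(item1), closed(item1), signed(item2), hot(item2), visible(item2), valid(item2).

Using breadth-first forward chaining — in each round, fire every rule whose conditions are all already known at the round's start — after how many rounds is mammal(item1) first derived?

4

Round 1 fires (i), (ii), (vii), giving active(item2), penguin(item2), open(item1).
Round 2 fires (v), giving green(item1).
Round 3 fires (iv), giving wooden(item2).
Round 4 fires (vi), giving mammal(item1).
mammal(item1) first appears in round 4.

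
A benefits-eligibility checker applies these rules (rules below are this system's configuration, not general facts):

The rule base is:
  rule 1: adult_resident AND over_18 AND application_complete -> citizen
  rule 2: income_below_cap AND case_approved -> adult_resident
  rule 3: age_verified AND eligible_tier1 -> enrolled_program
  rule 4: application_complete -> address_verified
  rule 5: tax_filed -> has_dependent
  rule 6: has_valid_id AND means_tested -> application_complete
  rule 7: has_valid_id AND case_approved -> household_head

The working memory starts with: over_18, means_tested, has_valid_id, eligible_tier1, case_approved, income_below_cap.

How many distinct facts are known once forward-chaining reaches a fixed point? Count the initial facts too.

Round 1: rule 2 [income_below_cap AND case_approved -> adult_resident]; rule 6 [has_valid_id AND means_tested -> application_complete]; rule 7 [has_valid_id AND case_approved -> household_head]. New: adult_resident, application_complete, household_head.
Round 2: rule 1 [adult_resident AND over_18 AND application_complete -> citizen]; rule 4 [application_complete -> address_verified]. New: citizen, address_verified.
Closure: {address_verified, adult_resident, application_complete, case_approved, citizen, eligible_tier1, has_valid_id, household_head, income_below_cap, means_tested, over_18} — 11 facts.

11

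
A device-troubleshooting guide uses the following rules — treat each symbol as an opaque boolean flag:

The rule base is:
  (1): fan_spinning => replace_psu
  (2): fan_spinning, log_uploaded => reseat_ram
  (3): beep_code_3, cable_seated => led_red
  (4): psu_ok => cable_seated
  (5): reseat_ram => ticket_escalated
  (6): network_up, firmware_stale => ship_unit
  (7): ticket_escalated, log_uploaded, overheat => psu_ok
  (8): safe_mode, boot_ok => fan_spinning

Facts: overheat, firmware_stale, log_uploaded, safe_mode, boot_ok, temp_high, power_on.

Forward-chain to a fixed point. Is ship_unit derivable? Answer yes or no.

no

Round 1: (8) [safe_mode, boot_ok => fan_spinning]. New: fan_spinning.
Round 2: (1) [fan_spinning => replace_psu]; (2) [fan_spinning, log_uploaded => reseat_ram]. New: replace_psu, reseat_ram.
Round 3: (5) [reseat_ram => ticket_escalated]. New: ticket_escalated.
Round 4: (7) [ticket_escalated, log_uploaded, overheat => psu_ok]. New: psu_ok.
Round 5: (4) [psu_ok => cable_seated]. New: cable_seated.
Fixed point reached. ship_unit is concluded only by (6); (6) needs network_up (never derived).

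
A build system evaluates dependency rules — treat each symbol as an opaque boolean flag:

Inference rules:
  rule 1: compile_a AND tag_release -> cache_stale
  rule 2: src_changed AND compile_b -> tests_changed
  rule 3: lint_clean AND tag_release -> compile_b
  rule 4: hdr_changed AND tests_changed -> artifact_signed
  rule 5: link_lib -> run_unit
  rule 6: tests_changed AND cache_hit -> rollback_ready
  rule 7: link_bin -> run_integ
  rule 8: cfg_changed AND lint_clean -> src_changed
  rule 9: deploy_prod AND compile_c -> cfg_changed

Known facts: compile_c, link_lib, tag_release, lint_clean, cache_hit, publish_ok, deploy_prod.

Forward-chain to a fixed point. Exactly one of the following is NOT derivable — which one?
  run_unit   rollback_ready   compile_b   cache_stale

Round 1: rule 3 [lint_clean AND tag_release -> compile_b]; rule 5 [link_lib -> run_unit]; rule 9 [deploy_prod AND compile_c -> cfg_changed]. Adds compile_b, run_unit, cfg_changed.
Round 2: rule 8 [cfg_changed AND lint_clean -> src_changed]. Adds src_changed.
Round 3: rule 2 [src_changed AND compile_b -> tests_changed]. Adds tests_changed.
Round 4: rule 6 [tests_changed AND cache_hit -> rollback_ready]. Adds rollback_ready.
Derived: rollback_ready (round 4), run_unit (round 1), compile_b (round 1). cache_stale never appears in any round.

cache_stale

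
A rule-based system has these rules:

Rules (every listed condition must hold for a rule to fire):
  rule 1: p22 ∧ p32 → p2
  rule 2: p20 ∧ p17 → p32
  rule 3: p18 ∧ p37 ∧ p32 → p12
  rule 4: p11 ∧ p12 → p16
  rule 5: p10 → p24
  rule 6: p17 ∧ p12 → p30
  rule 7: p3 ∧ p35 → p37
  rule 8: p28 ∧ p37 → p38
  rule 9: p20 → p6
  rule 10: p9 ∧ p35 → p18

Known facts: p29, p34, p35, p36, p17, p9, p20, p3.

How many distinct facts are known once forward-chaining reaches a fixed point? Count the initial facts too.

[1] rule 2 [p20 ∧ p17 → p32]; rule 7 [p3 ∧ p35 → p37]; rule 9 [p20 → p6]; rule 10 [p9 ∧ p35 → p18]. ⇒ new: p32, p37, p6, p18.
[2] rule 3 [p18 ∧ p37 ∧ p32 → p12]. ⇒ new: p12.
[3] rule 6 [p17 ∧ p12 → p30]. ⇒ new: p30.
Closure: {p12, p17, p18, p20, p29, p3, p30, p32, p34, p35, p36, p37, p6, p9} — 14 facts.

14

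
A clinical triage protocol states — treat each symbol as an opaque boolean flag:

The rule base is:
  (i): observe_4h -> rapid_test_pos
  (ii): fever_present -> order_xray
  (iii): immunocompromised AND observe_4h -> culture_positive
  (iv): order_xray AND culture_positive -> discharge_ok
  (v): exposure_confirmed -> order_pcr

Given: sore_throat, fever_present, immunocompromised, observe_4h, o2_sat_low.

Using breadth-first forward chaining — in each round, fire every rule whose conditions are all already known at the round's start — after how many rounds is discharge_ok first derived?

Round 1 fires (i), (ii), (iii), giving rapid_test_pos, order_xray, culture_positive.
Round 2 fires (iv), giving discharge_ok.
discharge_ok first appears in round 2.

2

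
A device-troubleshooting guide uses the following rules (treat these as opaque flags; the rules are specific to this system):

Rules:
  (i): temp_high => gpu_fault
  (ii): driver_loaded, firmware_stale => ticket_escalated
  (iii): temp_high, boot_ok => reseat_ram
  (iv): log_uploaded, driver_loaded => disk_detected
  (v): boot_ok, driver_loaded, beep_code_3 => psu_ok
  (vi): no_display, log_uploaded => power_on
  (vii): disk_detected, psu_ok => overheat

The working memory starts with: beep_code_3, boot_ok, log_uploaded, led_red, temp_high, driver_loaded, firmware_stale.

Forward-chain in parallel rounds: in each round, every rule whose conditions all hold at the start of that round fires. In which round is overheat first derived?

2

Round 1 fires (i), (ii), (iii), (iv), (v), giving gpu_fault, ticket_escalated, reseat_ram, disk_detected, psu_ok.
Round 2 fires (vii), giving overheat.
overheat first appears in round 2.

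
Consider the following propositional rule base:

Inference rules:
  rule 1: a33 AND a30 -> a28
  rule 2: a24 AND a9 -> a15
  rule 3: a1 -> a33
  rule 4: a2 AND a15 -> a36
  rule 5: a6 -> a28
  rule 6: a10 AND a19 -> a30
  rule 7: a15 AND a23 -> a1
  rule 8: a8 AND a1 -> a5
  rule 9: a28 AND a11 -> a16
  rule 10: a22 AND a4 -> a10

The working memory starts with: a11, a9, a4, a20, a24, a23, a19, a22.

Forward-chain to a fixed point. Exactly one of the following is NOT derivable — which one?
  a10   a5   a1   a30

a5

Round 1 fires rule 2, rule 10, giving a15, a10.
Round 2 fires rule 6, rule 7, giving a30, a1.
Round 3 fires rule 3, giving a33.
Round 4 fires rule 1, giving a28.
Round 5 fires rule 9, giving a16.
Derived: a1 (round 2), a10 (round 1), a30 (round 2). a5 never appears in any round.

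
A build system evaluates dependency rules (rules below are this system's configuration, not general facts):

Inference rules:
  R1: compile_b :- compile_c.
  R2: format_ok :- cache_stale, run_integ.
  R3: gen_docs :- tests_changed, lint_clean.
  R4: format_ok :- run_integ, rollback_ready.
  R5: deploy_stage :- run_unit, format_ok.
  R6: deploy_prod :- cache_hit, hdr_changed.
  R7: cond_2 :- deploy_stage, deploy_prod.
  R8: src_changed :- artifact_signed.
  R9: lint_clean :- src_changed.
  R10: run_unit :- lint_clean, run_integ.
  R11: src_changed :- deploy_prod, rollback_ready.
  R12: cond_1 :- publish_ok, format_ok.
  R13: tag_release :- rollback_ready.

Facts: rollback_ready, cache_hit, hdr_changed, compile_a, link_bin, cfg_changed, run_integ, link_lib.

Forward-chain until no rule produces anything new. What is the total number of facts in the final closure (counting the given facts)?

Round 1: R4 [format_ok :- run_integ, rollback_ready.]; R6 [deploy_prod :- cache_hit, hdr_changed.]; R13 [tag_release :- rollback_ready.]. New: format_ok, deploy_prod, tag_release.
Round 2: R11 [src_changed :- deploy_prod, rollback_ready.]. New: src_changed.
Round 3: R9 [lint_clean :- src_changed.]. New: lint_clean.
Round 4: R10 [run_unit :- lint_clean, run_integ.]. New: run_unit.
Round 5: R5 [deploy_stage :- run_unit, format_ok.]. New: deploy_stage.
Round 6: R7 [cond_2 :- deploy_stage, deploy_prod.]. New: cond_2.
Closure: {cache_hit, cfg_changed, compile_a, cond_2, deploy_prod, deploy_stage, format_ok, hdr_changed, link_bin, link_lib, lint_clean, rollback_ready, run_integ, run_unit, src_changed, tag_release} — 16 facts.

16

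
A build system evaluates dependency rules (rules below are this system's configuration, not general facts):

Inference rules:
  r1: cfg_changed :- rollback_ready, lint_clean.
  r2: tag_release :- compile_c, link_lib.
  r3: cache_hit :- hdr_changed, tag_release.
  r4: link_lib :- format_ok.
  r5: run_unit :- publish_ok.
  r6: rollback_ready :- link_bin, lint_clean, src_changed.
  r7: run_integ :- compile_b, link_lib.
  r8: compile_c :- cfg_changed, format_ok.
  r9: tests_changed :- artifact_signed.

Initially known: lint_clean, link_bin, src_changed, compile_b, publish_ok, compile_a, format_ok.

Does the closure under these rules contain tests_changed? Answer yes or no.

no

Round 1 fires r4, r5, r6, giving link_lib, run_unit, rollback_ready.
Round 2 fires r1, r7, giving cfg_changed, run_integ.
Round 3 fires r8, giving compile_c.
Round 4 fires r2, giving tag_release.
Fixed point reached. tests_changed is concluded only by r9; r9 needs artifact_signed (never derived).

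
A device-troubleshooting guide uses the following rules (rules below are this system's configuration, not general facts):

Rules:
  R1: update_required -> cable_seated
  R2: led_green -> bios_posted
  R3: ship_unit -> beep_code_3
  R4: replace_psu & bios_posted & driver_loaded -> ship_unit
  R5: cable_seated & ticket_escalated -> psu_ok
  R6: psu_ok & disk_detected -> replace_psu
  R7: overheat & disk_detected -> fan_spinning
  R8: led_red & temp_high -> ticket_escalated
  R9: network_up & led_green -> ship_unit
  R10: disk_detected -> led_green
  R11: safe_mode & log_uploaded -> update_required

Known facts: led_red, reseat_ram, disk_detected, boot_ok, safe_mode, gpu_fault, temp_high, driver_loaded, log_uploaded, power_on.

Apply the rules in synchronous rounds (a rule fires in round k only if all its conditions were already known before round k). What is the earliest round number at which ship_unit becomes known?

Round 1 fires R8, R10, R11, giving ticket_escalated, led_green, update_required.
Round 2 fires R1, R2, giving cable_seated, bios_posted.
Round 3 fires R5, giving psu_ok.
Round 4 fires R6, giving replace_psu.
Round 5 fires R4, giving ship_unit.
ship_unit first appears in round 5.

5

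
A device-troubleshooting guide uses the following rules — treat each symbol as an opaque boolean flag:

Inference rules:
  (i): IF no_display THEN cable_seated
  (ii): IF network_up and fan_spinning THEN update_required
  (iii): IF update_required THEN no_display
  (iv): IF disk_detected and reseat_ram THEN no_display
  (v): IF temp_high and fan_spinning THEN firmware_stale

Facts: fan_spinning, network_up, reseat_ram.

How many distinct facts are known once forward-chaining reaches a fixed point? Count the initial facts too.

Round 1 fires (ii), giving update_required.
Round 2 fires (iii), giving no_display.
Round 3 fires (i), giving cable_seated.
Closure: {cable_seated, fan_spinning, network_up, no_display, reseat_ram, update_required} — 6 facts.

6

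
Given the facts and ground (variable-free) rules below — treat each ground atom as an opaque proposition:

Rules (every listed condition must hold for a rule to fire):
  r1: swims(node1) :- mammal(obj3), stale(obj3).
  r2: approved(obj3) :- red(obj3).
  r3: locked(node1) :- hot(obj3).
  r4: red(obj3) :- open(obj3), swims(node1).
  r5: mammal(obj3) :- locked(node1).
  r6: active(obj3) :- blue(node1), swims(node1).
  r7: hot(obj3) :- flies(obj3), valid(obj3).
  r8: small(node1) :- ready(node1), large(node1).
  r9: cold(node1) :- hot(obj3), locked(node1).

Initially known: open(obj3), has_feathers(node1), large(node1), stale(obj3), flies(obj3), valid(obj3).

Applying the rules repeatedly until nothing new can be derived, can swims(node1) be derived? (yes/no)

yes

Round 1 — r7, derive hot(obj3).
Round 2 — r3, derive locked(node1).
Round 3 — r5, r9, derive mammal(obj3), cold(node1).
Round 4 — r1, derive swims(node1).
Round 5 — r4, derive red(obj3).
Round 6 — r2, derive approved(obj3).
swims(node1) appears in round 4, so it is derivable.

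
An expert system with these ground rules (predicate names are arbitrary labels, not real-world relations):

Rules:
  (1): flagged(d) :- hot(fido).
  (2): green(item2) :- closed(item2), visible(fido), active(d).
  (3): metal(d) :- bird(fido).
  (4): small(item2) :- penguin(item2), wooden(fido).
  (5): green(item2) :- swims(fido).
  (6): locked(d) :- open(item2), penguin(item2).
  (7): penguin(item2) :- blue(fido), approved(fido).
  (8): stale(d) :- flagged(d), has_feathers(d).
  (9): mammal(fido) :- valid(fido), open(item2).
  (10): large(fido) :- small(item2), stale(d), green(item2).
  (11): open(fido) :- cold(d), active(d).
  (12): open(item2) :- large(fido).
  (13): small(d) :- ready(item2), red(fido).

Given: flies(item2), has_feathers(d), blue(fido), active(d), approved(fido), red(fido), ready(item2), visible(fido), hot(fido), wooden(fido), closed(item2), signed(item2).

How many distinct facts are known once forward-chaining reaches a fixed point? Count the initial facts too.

21

[1] (1) [flagged(d) :- hot(fido).]; (2) [green(item2) :- closed(item2), visible(fido), active(d).]; (7) [penguin(item2) :- blue(fido), approved(fido).]; (13) [small(d) :- ready(item2), red(fido).]. ⇒ new: flagged(d), green(item2), penguin(item2), small(d).
[2] (4) [small(item2) :- penguin(item2), wooden(fido).]; (8) [stale(d) :- flagged(d), has_feathers(d).]. ⇒ new: small(item2), stale(d).
[3] (10) [large(fido) :- small(item2), stale(d), green(item2).]. ⇒ new: large(fido).
[4] (12) [open(item2) :- large(fido).]. ⇒ new: open(item2).
[5] (6) [locked(d) :- open(item2), penguin(item2).]. ⇒ new: locked(d).
Closure: {active(d), approved(fido), blue(fido), closed(item2), flagged(d), flies(item2), green(item2), has_feathers(d), hot(fido), large(fido), locked(d), open(item2), penguin(item2), ready(item2), red(fido), signed(item2), small(d), small(item2), stale(d), visible(fido), wooden(fido)} — 21 facts.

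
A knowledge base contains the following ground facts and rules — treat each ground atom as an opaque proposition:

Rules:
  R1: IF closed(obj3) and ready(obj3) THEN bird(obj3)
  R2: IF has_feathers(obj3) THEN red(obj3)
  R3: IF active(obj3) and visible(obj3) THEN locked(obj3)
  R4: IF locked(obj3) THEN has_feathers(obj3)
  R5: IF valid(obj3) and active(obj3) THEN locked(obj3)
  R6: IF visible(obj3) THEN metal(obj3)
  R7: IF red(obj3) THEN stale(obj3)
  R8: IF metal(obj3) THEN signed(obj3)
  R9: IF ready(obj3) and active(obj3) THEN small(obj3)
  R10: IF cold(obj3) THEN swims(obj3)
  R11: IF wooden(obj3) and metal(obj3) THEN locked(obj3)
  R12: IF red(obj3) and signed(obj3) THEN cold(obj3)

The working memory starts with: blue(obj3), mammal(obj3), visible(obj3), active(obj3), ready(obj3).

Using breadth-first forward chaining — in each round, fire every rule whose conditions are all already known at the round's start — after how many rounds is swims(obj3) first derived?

Round 1: R3 [IF active(obj3) and visible(obj3) THEN locked(obj3)]; R6 [IF visible(obj3) THEN metal(obj3)]; R9 [IF ready(obj3) and active(obj3) THEN small(obj3)]. Adds locked(obj3), metal(obj3), small(obj3).
Round 2: R4 [IF locked(obj3) THEN has_feathers(obj3)]; R8 [IF metal(obj3) THEN signed(obj3)]. Adds has_feathers(obj3), signed(obj3).
Round 3: R2 [IF has_feathers(obj3) THEN red(obj3)]. Adds red(obj3).
Round 4: R7 [IF red(obj3) THEN stale(obj3)]; R12 [IF red(obj3) and signed(obj3) THEN cold(obj3)]. Adds stale(obj3), cold(obj3).
Round 5: R10 [IF cold(obj3) THEN swims(obj3)]. Adds swims(obj3).
swims(obj3) first appears in round 5.

5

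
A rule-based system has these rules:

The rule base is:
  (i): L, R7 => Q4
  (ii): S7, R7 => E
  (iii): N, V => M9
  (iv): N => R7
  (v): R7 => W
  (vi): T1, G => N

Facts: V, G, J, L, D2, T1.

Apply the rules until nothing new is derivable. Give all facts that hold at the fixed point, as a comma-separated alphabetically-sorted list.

Round 1: (vi) [T1, G => N]. Adds N.
Round 2: (iii) [N, V => M9]; (iv) [N => R7]. Adds M9, R7.
Round 3: (i) [L, R7 => Q4]; (v) [R7 => W]. Adds Q4, W.

D2, G, J, L, M9, N, Q4, R7, T1, V, W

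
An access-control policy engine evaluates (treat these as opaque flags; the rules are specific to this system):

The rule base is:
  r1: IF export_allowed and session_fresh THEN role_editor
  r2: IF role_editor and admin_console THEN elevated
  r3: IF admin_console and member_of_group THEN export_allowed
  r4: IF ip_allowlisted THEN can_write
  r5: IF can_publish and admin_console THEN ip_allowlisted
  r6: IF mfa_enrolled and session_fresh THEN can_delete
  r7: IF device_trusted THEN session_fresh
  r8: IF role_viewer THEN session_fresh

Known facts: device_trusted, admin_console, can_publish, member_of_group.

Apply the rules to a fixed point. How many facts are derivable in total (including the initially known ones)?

Round 1 fires r3, r5, r7, giving export_allowed, ip_allowlisted, session_fresh.
Round 2 fires r1, r4, giving role_editor, can_write.
Round 3 fires r2, giving elevated.
Closure: {admin_console, can_publish, can_write, device_trusted, elevated, export_allowed, ip_allowlisted, member_of_group, role_editor, session_fresh} — 10 facts.

10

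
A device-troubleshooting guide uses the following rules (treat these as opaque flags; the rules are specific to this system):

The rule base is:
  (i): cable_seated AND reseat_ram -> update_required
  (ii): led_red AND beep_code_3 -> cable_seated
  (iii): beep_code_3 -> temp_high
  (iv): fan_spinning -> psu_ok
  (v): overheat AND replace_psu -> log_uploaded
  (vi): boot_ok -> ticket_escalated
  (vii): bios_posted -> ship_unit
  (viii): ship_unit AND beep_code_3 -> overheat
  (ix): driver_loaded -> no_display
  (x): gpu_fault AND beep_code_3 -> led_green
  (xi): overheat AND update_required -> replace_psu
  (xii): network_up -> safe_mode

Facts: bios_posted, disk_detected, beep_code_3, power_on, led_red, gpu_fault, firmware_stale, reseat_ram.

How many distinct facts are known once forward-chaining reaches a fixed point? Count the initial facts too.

Round 1 — (ii), (iii), (vii), (x), derive cable_seated, temp_high, ship_unit, led_green.
Round 2 — (i), (viii), derive update_required, overheat.
Round 3 — (xi), derive replace_psu.
Round 4 — (v), derive log_uploaded.
Closure: {beep_code_3, bios_posted, cable_seated, disk_detected, firmware_stale, gpu_fault, led_green, led_red, log_uploaded, overheat, power_on, replace_psu, reseat_ram, ship_unit, temp_high, update_required} — 16 facts.

16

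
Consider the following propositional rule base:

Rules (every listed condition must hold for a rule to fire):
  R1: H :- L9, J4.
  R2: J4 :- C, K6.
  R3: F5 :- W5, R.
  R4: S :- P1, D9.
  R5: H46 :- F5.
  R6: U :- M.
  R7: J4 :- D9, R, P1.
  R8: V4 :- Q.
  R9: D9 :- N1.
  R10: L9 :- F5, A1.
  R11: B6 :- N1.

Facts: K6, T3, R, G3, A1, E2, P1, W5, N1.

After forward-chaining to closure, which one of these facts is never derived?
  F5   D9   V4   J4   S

V4

[1] R3 [F5 :- W5, R.]; R9 [D9 :- N1.]; R11 [B6 :- N1.]. ⇒ new: F5, D9, B6.
[2] R4 [S :- P1, D9.]; R5 [H46 :- F5.]; R7 [J4 :- D9, R, P1.]; R10 [L9 :- F5, A1.]. ⇒ new: S, H46, J4, L9.
[3] R1 [H :- L9, J4.]. ⇒ new: H.
Derived: J4 (round 2), S (round 2), F5 (round 1), D9 (round 1). V4 never appears in any round.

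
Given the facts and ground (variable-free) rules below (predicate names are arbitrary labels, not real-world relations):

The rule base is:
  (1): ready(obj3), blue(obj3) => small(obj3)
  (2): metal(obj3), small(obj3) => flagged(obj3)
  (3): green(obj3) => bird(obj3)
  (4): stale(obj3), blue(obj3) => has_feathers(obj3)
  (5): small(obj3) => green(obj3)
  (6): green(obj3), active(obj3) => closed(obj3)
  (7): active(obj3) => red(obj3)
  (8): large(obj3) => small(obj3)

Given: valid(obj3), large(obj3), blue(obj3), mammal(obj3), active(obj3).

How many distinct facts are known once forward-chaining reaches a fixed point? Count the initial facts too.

Round 1 — (7), (8), derive red(obj3), small(obj3).
Round 2 — (5), derive green(obj3).
Round 3 — (3), (6), derive bird(obj3), closed(obj3).
Closure: {active(obj3), bird(obj3), blue(obj3), closed(obj3), green(obj3), large(obj3), mammal(obj3), red(obj3), small(obj3), valid(obj3)} — 10 facts.

10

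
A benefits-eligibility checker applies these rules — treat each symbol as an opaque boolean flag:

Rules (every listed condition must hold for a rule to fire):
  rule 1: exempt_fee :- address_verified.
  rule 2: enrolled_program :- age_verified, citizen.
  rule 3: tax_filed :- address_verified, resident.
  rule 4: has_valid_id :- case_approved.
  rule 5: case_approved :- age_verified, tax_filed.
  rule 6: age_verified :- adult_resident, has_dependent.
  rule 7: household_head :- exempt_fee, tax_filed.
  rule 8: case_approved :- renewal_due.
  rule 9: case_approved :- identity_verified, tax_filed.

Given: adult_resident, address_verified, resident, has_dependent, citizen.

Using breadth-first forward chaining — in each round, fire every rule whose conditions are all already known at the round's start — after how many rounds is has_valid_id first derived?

3

Round 1 — rule 1, rule 3, rule 6, derive exempt_fee, tax_filed, age_verified.
Round 2 — rule 2, rule 5, rule 7, derive enrolled_program, case_approved, household_head.
Round 3 — rule 4, derive has_valid_id.
has_valid_id first appears in round 3.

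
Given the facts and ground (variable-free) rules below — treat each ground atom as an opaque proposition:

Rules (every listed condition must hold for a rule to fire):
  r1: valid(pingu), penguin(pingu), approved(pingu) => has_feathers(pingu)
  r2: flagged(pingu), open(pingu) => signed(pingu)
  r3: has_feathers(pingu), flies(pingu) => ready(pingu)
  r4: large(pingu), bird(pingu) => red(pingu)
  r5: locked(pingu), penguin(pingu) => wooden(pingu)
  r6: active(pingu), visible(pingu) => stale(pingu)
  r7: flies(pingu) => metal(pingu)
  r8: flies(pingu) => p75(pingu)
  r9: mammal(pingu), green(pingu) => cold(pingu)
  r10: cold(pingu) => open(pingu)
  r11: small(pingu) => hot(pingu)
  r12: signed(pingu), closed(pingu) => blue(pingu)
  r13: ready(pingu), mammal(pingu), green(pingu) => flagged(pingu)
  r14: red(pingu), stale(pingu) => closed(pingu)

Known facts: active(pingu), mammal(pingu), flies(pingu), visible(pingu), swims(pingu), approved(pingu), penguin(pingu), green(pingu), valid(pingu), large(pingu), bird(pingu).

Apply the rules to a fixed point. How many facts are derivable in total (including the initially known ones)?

[1] r1 [valid(pingu), penguin(pingu), approved(pingu) => has_feathers(pingu)]; r4 [large(pingu), bird(pingu) => red(pingu)]; r6 [active(pingu), visible(pingu) => stale(pingu)]; r7 [flies(pingu) => metal(pingu)]; r8 [flies(pingu) => p75(pingu)]; r9 [mammal(pingu), green(pingu) => cold(pingu)]. ⇒ new: has_feathers(pingu), red(pingu), stale(pingu), metal(pingu), p75(pingu), cold(pingu).
[2] r3 [has_feathers(pingu), flies(pingu) => ready(pingu)]; r10 [cold(pingu) => open(pingu)]; r14 [red(pingu), stale(pingu) => closed(pingu)]. ⇒ new: ready(pingu), open(pingu), closed(pingu).
[3] r13 [ready(pingu), mammal(pingu), green(pingu) => flagged(pingu)]. ⇒ new: flagged(pingu).
[4] r2 [flagged(pingu), open(pingu) => signed(pingu)]. ⇒ new: signed(pingu).
[5] r12 [signed(pingu), closed(pingu) => blue(pingu)]. ⇒ new: blue(pingu).
Closure: {active(pingu), approved(pingu), bird(pingu), blue(pingu), closed(pingu), cold(pingu), flagged(pingu), flies(pingu), green(pingu), has_feathers(pingu), large(pingu), mammal(pingu), metal(pingu), open(pingu), p75(pingu), penguin(pingu), ready(pingu), red(pingu), signed(pingu), stale(pingu), swims(pingu), valid(pingu), visible(pingu)} — 23 facts.

23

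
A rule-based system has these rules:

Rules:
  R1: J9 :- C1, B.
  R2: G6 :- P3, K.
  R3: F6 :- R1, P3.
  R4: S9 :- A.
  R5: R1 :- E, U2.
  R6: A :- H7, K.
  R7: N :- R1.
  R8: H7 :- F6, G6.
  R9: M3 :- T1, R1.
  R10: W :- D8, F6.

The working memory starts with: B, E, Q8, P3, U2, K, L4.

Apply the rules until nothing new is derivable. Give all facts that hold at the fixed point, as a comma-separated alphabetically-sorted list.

A, B, E, F6, G6, H7, K, L4, N, P3, Q8, R1, S9, U2

Round 1: R2 [G6 :- P3, K.]; R5 [R1 :- E, U2.]. New: G6, R1.
Round 2: R3 [F6 :- R1, P3.]; R7 [N :- R1.]. New: F6, N.
Round 3: R8 [H7 :- F6, G6.]. New: H7.
Round 4: R6 [A :- H7, K.]. New: A.
Round 5: R4 [S9 :- A.]. New: S9.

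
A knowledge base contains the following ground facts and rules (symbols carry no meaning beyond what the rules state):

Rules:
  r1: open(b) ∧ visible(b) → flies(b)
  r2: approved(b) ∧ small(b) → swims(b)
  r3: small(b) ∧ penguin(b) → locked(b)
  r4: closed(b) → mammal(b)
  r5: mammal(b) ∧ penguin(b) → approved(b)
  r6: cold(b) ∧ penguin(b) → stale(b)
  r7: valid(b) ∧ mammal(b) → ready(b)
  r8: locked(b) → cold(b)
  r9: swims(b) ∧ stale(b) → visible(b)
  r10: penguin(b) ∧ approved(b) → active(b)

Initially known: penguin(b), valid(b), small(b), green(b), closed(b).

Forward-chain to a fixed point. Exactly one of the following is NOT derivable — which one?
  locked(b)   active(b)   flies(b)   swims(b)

flies(b)

Round 1: r3 [small(b) ∧ penguin(b) → locked(b)]; r4 [closed(b) → mammal(b)]. New: locked(b), mammal(b).
Round 2: r5 [mammal(b) ∧ penguin(b) → approved(b)]; r7 [valid(b) ∧ mammal(b) → ready(b)]; r8 [locked(b) → cold(b)]. New: approved(b), ready(b), cold(b).
Round 3: r2 [approved(b) ∧ small(b) → swims(b)]; r6 [cold(b) ∧ penguin(b) → stale(b)]; r10 [penguin(b) ∧ approved(b) → active(b)]. New: swims(b), stale(b), active(b).
Round 4: r9 [swims(b) ∧ stale(b) → visible(b)]. New: visible(b).
Derived: locked(b) (round 1), swims(b) (round 3), active(b) (round 3). flies(b) never appears in any round.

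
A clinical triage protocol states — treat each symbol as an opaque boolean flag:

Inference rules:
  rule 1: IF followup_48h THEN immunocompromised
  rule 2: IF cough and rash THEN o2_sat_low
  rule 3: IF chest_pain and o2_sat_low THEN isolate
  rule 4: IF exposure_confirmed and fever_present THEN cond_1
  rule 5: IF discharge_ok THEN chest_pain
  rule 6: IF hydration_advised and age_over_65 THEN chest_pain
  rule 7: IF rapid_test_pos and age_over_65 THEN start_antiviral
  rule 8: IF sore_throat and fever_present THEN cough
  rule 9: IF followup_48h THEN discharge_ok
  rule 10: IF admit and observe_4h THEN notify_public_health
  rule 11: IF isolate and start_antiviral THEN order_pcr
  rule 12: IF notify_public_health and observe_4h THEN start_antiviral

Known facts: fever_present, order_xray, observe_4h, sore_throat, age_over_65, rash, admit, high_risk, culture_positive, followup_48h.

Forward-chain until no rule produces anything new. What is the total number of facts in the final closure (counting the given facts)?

Round 1 fires rule 1, rule 8, rule 9, rule 10, giving immunocompromised, cough, discharge_ok, notify_public_health.
Round 2 fires rule 2, rule 5, rule 12, giving o2_sat_low, chest_pain, start_antiviral.
Round 3 fires rule 3, giving isolate.
Round 4 fires rule 11, giving order_pcr.
Closure: {admit, age_over_65, chest_pain, cough, culture_positive, discharge_ok, fever_present, followup_48h, high_risk, immunocompromised, isolate, notify_public_health, o2_sat_low, observe_4h, order_pcr, order_xray, rash, sore_throat, start_antiviral} — 19 facts.

19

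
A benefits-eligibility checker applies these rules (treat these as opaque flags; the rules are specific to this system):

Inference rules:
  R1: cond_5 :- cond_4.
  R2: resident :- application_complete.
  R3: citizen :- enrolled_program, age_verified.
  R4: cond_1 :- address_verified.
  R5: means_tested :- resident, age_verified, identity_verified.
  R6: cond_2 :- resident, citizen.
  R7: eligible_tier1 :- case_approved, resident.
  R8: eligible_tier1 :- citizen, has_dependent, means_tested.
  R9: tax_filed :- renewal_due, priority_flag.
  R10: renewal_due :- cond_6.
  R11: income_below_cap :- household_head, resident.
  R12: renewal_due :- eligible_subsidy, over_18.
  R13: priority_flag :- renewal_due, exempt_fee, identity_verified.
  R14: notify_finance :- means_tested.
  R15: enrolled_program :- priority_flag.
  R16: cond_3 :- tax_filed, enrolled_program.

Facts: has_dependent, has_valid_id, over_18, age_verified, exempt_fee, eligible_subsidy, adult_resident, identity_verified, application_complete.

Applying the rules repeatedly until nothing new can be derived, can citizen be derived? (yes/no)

Round 1: R2 [resident :- application_complete.]; R12 [renewal_due :- eligible_subsidy, over_18.]. Adds resident, renewal_due.
Round 2: R5 [means_tested :- resident, age_verified, identity_verified.]; R13 [priority_flag :- renewal_due, exempt_fee, identity_verified.]. Adds means_tested, priority_flag.
Round 3: R9 [tax_filed :- renewal_due, priority_flag.]; R14 [notify_finance :- means_tested.]; R15 [enrolled_program :- priority_flag.]. Adds tax_filed, notify_finance, enrolled_program.
Round 4: R3 [citizen :- enrolled_program, age_verified.]; R16 [cond_3 :- tax_filed, enrolled_program.]. Adds citizen, cond_3.
Round 5: R6 [cond_2 :- resident, citizen.]; R8 [eligible_tier1 :- citizen, has_dependent, means_tested.]. Adds cond_2, eligible_tier1.
citizen appears in round 4, so it is derivable.

yes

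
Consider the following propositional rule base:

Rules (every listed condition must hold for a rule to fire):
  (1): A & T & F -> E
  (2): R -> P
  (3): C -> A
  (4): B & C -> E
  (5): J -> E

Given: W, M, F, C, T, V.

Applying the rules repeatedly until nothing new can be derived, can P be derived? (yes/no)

Round 1 fires (3), giving A.
Round 2 fires (1), giving E.
Fixed point reached. P is concluded only by (2); (2) needs R (never derived).

no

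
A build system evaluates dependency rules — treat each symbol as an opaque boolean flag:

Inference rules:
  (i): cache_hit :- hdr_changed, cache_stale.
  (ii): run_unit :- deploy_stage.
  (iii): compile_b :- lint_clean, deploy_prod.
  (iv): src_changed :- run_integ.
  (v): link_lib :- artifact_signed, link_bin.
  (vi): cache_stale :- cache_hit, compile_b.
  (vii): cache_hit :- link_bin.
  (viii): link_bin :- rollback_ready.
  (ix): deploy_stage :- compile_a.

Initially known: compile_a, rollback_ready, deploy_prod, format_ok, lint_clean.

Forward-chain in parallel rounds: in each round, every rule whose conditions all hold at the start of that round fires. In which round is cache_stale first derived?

3

Round 1: (iii) [compile_b :- lint_clean, deploy_prod.]; (viii) [link_bin :- rollback_ready.]; (ix) [deploy_stage :- compile_a.]. New: compile_b, link_bin, deploy_stage.
Round 2: (ii) [run_unit :- deploy_stage.]; (vii) [cache_hit :- link_bin.]. New: run_unit, cache_hit.
Round 3: (vi) [cache_stale :- cache_hit, compile_b.]. New: cache_stale.
cache_stale first appears in round 3.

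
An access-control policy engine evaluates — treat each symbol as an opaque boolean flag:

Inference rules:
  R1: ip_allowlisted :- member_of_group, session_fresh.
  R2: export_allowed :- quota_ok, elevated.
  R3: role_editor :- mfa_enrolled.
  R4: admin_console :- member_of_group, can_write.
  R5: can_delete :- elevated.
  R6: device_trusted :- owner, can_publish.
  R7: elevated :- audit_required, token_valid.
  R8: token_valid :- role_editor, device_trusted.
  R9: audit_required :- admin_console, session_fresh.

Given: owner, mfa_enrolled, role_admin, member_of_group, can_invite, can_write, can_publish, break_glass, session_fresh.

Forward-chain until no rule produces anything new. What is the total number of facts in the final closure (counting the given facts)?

Round 1 fires R1, R3, R4, R6, giving ip_allowlisted, role_editor, admin_console, device_trusted.
Round 2 fires R8, R9, giving token_valid, audit_required.
Round 3 fires R7, giving elevated.
Round 4 fires R5, giving can_delete.
Closure: {admin_console, audit_required, break_glass, can_delete, can_invite, can_publish, can_write, device_trusted, elevated, ip_allowlisted, member_of_group, mfa_enrolled, owner, role_admin, role_editor, session_fresh, token_valid} — 17 facts.

17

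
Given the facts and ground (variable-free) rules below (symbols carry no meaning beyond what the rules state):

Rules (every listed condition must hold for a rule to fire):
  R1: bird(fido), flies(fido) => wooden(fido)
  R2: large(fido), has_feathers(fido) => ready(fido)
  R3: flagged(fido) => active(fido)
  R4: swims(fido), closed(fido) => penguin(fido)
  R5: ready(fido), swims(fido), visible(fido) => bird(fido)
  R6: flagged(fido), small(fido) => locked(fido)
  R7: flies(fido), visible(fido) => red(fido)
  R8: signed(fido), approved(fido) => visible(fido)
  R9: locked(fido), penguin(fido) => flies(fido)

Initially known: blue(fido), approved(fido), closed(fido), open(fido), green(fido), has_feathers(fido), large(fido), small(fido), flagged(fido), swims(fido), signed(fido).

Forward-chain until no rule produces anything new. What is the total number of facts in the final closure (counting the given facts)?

Round 1 — R2, R3, R4, R6, R8, derive ready(fido), active(fido), penguin(fido), locked(fido), visible(fido).
Round 2 — R5, R9, derive bird(fido), flies(fido).
Round 3 — R1, R7, derive wooden(fido), red(fido).
Closure: {active(fido), approved(fido), bird(fido), blue(fido), closed(fido), flagged(fido), flies(fido), green(fido), has_feathers(fido), large(fido), locked(fido), open(fido), penguin(fido), ready(fido), red(fido), signed(fido), small(fido), swims(fido), visible(fido), wooden(fido)} — 20 facts.

20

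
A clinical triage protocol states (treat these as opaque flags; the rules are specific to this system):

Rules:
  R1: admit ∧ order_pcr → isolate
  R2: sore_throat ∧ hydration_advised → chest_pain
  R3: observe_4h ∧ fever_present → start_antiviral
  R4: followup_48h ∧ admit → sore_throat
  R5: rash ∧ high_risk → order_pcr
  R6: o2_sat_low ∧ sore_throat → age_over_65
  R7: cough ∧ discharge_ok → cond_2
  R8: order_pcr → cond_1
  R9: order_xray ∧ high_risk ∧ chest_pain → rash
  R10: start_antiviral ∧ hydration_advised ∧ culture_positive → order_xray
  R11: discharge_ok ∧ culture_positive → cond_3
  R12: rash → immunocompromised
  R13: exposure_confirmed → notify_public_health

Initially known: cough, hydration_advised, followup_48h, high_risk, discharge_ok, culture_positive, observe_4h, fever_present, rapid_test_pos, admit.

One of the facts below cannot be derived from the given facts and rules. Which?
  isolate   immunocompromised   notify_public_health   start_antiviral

Round 1 fires R3, R4, R7, R11, giving start_antiviral, sore_throat, cond_2, cond_3.
Round 2 fires R2, R10, giving chest_pain, order_xray.
Round 3 fires R9, giving rash.
Round 4 fires R5, R12, giving order_pcr, immunocompromised.
Round 5 fires R1, R8, giving isolate, cond_1.
Derived: immunocompromised (round 4), isolate (round 5), start_antiviral (round 1). notify_public_health never appears in any round.

notify_public_health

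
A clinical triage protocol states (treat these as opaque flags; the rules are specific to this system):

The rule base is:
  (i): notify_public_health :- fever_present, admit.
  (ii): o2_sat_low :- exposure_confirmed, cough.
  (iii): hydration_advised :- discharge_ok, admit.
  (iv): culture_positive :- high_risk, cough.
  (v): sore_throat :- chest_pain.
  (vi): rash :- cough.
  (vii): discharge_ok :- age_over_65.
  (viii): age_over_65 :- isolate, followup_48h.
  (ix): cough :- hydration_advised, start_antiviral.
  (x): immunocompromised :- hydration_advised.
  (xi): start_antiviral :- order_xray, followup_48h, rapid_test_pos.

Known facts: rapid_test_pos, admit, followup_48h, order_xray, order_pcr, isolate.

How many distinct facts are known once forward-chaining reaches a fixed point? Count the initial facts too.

13

[1] (viii) [age_over_65 :- isolate, followup_48h.]; (xi) [start_antiviral :- order_xray, followup_48h, rapid_test_pos.]. ⇒ new: age_over_65, start_antiviral.
[2] (vii) [discharge_ok :- age_over_65.]. ⇒ new: discharge_ok.
[3] (iii) [hydration_advised :- discharge_ok, admit.]. ⇒ new: hydration_advised.
[4] (ix) [cough :- hydration_advised, start_antiviral.]; (x) [immunocompromised :- hydration_advised.]. ⇒ new: cough, immunocompromised.
[5] (vi) [rash :- cough.]. ⇒ new: rash.
Closure: {admit, age_over_65, cough, discharge_ok, followup_48h, hydration_advised, immunocompromised, isolate, order_pcr, order_xray, rapid_test_pos, rash, start_antiviral} — 13 facts.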